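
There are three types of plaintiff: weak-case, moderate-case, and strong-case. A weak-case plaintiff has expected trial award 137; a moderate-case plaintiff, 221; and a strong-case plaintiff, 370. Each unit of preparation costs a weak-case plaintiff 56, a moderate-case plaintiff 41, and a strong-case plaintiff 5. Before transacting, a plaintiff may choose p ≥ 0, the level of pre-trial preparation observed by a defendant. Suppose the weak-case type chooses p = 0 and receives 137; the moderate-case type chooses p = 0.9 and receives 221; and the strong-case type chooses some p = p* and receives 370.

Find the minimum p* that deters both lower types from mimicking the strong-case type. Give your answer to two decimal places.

4.53

Weak-case type (on-path payoff 137) won't mimic when 137 ≥ 370 − 56·p*, i.e. p* ≥ 4.16.
Moderate-case type (on-path payoff 221 − 41×0.9 = 184.1) won't mimic when 184.1 ≥ 370 − 41·p*, i.e. p* ≥ 4.53.
Both must hold, so p* = max(4.16, 4.53) = 4.53. The moderate-case type's constraint binds.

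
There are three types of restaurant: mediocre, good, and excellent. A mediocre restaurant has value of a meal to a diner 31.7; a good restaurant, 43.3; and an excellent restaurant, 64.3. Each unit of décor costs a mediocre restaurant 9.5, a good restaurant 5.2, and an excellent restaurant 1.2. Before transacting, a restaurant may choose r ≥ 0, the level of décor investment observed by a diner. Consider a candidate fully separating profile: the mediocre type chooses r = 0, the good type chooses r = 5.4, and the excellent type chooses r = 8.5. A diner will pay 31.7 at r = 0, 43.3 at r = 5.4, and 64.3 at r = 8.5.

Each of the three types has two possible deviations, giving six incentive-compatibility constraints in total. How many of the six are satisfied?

Excellent (own payoff 64.3 − 1.2×8.5 = 54.1): to r=0 gives 31.7 → no gain ✓; to r=5.4 gives 43.3 − 1.2×5.4 = 36.82 → no gain ✓.
Good (own payoff 43.3 − 5.2×5.4 = 15.22): to r=0 gives 31.7 → profitable ✗; to r=8.5 gives 64.3 − 5.2×8.5 = 20.1 → profitable ✗.
Mediocre (own payoff 31.7): to r=5.4 gives 43.3 − 9.5×5.4 = -8 → no gain ✓; to r=8.5 gives 64.3 − 9.5×8.5 = -16.45 → no gain ✓.
4 of the 6 constraints hold; not an equilibrium.

4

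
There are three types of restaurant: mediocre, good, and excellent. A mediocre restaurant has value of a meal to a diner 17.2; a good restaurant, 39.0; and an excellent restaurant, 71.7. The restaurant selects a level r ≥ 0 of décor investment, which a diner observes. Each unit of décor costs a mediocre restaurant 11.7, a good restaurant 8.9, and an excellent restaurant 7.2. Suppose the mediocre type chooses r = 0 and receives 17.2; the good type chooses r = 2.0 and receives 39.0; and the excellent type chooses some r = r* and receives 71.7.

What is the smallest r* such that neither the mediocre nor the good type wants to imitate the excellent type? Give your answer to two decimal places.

5.67

Good type (on-path payoff 39.0 − 8.9×2.0 = 21.2) won't mimic when 21.2 ≥ 71.7 − 8.9·r*, i.e. r* ≥ 5.67.
Mediocre type (on-path payoff 17.2) won't mimic when 17.2 ≥ 71.7 − 11.7·r*, i.e. r* ≥ 4.66.
Both must hold, so r* = max(4.66, 5.67) = 5.67. The good type's constraint binds.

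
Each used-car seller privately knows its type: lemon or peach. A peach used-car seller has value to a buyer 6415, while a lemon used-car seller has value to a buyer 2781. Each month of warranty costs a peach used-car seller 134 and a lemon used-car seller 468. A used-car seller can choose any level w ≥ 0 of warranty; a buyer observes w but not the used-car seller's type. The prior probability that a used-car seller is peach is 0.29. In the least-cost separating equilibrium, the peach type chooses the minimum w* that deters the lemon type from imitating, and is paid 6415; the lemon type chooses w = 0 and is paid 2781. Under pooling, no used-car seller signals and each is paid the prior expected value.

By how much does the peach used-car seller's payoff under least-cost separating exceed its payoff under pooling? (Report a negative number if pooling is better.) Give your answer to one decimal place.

Least-cost separating signal: w* solves 2781 = 6415 − 468·w*, so w* = (6415 − 2781)/468 ≈ 7.7650.
Peach type's separating payoff: 6415 − 134 × w* = 6415 − 134 × (6415 − 2781)/468 = 6415 − 486956/468 ≈ 5374.496.
Pooling payoff: 0.29 × 6415 + 0.71 × 2781 = 3834.86.
Difference: 5374.496 − 3834.86 = 1539.636, i.e. 1539.6 to one decimal place.
The peach type prefers to separate.

1539.6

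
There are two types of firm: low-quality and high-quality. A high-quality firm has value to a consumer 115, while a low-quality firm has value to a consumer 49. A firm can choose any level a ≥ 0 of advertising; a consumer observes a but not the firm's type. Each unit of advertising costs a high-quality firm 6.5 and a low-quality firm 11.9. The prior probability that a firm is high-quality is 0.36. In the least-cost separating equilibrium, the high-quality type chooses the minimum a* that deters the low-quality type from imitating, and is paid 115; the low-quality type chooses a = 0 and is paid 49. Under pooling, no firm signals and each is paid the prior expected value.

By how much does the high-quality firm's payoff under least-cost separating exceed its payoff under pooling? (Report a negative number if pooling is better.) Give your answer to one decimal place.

6.2

Least-cost separating signal: a* solves 49 = 115 − 11.9·a*, so a* = (115 − 49)/11.9 ≈ 5.5462.
High-quality type's separating payoff: 115 − 6.5 × a* = 115 − 6.5 × (115 − 49)/11.9 = 115 − 429/11.9 ≈ 78.950.
Pooling payoff: 0.36 × 115 + 0.64 × 49 = 72.76.
Difference: 78.950 − 72.76 = 6.19, i.e. 6.2 to one decimal place.
The high-quality type prefers to separate.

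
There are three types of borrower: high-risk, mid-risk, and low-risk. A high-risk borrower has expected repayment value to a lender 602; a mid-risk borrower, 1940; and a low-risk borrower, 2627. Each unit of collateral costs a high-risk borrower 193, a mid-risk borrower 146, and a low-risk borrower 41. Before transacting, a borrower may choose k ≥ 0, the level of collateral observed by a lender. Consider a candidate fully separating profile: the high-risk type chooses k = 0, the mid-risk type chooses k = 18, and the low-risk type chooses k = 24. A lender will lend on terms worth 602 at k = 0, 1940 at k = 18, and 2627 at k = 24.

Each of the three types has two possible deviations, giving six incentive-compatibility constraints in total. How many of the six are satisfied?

5

High-risk (own payoff 602): to k=18 gives 1940 − 193×18 = -1534 → no gain ✓; to k=24 gives 2627 − 193×24 = -2005 → no gain ✓.
Mid-risk (own payoff 1940 − 146×18 = -688): to k=0 gives 602 → profitable ✗; to k=24 gives 2627 − 146×24 = -877 → no gain ✓.
Low-risk (own payoff 2627 − 41×24 = 1643): to k=0 gives 602 → no gain ✓; to k=18 gives 1940 − 41×18 = 1202 → no gain ✓.
5 of the 6 constraints hold; not an equilibrium.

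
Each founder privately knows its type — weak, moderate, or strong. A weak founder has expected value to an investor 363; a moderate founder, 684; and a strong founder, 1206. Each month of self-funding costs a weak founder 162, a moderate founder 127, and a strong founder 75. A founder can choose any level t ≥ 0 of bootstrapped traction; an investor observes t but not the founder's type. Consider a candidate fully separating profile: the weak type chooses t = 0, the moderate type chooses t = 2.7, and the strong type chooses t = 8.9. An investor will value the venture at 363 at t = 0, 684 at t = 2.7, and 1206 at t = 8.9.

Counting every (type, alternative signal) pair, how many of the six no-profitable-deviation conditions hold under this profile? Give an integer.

5

Strong (own payoff 1206 − 75×8.9 = 538.5): to t=0 gives 363 → no gain ✓; to t=2.7 gives 684 − 75×2.7 = 481.5 → no gain ✓.
Moderate (own payoff 684 − 127×2.7 = 341.1): to t=0 gives 363 → profitable ✗; to t=8.9 gives 1206 − 127×8.9 = 75.7 → no gain ✓.
Weak (own payoff 363): to t=2.7 gives 684 − 162×2.7 = 246.6 → no gain ✓; to t=8.9 gives 1206 − 162×8.9 = -235.8 → no gain ✓.
5 of the 6 constraints hold; not an equilibrium.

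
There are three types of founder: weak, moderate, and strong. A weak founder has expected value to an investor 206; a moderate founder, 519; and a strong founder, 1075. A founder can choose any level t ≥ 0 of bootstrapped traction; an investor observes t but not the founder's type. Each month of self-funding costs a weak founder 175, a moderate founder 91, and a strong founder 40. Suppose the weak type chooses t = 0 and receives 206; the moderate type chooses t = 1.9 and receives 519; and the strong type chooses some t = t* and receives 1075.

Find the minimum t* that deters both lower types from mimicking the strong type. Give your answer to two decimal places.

Moderate type (on-path payoff 519 − 91×1.9 = 346.1) won't mimic when 346.1 ≥ 1075 − 91·t*, i.e. t* ≥ 8.01.
Weak type (on-path payoff 206) won't mimic when 206 ≥ 1075 − 175·t*, i.e. t* ≥ 4.97.
Both must hold, so t* = max(4.97, 8.01) = 8.01. The moderate type's constraint binds.

8.01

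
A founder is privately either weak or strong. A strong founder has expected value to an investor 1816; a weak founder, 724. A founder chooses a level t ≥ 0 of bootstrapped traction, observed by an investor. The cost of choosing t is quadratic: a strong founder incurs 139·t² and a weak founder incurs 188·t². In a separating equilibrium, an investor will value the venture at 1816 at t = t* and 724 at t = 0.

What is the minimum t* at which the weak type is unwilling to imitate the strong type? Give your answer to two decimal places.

The weak type at t = 0 receives 724; imitating at t* yields 1816 − 188·t*².
Indifference: 724 = 1816 − 188·t*², so t*² = (1816 − 724) / 188 ≈ 5.8085.
t* = √5.8085 ≈ 2.41.

2.41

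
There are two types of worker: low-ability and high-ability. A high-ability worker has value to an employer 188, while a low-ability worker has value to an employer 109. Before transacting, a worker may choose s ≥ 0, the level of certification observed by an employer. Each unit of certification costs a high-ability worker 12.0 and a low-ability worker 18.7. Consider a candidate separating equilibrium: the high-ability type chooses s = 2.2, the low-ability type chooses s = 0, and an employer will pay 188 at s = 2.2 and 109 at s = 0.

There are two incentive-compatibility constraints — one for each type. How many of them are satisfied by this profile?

High-ability type: signal → 188 − 12.0 × 2.2 = 161.6; deviate to 0 → 109. IC holds (161.6 ≥ 109).
Low-ability type: stay at 0 → 109; mimic → 188 − 18.7 × 2.2 = 146.86. IC fails (109 < 146.86).
1 of 2 constraints hold, so this profile is not an equilibrium.

1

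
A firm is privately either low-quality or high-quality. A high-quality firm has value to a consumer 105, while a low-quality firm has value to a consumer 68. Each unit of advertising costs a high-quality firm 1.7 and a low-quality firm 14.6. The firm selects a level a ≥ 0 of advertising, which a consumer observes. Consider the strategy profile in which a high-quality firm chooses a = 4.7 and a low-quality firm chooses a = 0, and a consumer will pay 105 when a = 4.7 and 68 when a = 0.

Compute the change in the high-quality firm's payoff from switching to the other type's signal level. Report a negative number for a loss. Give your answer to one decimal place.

Playing a = 4.7 the high-quality firm receives 105 − 1.7 × 4.7 = 97.01.
Deviating to a = 0 yields 68 instead.
Gain from deviating: 68 − 97.01 = -29.01, i.e. -29.0 to one decimal place.
The gain is negative, so the high-quality type's incentive-compatibility constraint is satisfied.

-29.0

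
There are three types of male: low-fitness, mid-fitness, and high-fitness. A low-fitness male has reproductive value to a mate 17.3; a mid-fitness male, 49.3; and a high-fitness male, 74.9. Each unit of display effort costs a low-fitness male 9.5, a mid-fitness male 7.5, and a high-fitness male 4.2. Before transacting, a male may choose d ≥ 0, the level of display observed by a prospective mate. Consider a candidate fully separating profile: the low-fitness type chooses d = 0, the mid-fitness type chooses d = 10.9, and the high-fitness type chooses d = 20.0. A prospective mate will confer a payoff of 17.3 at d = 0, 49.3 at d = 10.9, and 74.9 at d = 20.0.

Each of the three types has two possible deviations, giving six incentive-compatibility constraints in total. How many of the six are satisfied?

Mid-fitness (own payoff 49.3 − 7.5×10.9 = -32.45): to d=0 gives 17.3 → profitable ✗; to d=20.0 gives 74.9 − 7.5×20.0 = -75.1 → no gain ✓.
High-fitness (own payoff 74.9 − 4.2×20.0 = -9.1): to d=0 gives 17.3 → profitable ✗; to d=10.9 gives 49.3 − 4.2×10.9 = 3.52 → profitable ✗.
Low-fitness (own payoff 17.3): to d=10.9 gives 49.3 − 9.5×10.9 = -54.25 → no gain ✓; to d=20.0 gives 74.9 − 9.5×20.0 = -115.1 → no gain ✓.
3 of the 6 constraints hold; not an equilibrium.

3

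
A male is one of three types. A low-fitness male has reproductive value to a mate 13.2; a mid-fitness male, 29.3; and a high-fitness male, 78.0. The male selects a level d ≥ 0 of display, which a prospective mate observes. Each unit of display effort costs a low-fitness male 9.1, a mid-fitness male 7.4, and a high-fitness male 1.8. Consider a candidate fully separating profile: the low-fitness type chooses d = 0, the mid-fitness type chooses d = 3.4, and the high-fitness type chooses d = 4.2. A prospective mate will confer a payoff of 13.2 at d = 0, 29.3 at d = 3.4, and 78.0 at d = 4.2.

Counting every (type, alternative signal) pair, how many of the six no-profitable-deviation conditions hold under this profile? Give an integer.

High-fitness (own payoff 78.0 − 1.8×4.2 = 70.44): to d=0 gives 13.2 → no gain ✓; to d=3.4 gives 29.3 − 1.8×3.4 = 23.18 → no gain ✓.
Low-fitness (own payoff 13.2): to d=3.4 gives 29.3 − 9.1×3.4 = -1.64 → no gain ✓; to d=4.2 gives 78.0 − 9.1×4.2 = 39.78 → profitable ✗.
Mid-fitness (own payoff 29.3 − 7.4×3.4 = 4.14): to d=0 gives 13.2 → profitable ✗; to d=4.2 gives 78.0 − 7.4×4.2 = 46.92 → profitable ✗.
3 of the 6 constraints hold; not an equilibrium.

3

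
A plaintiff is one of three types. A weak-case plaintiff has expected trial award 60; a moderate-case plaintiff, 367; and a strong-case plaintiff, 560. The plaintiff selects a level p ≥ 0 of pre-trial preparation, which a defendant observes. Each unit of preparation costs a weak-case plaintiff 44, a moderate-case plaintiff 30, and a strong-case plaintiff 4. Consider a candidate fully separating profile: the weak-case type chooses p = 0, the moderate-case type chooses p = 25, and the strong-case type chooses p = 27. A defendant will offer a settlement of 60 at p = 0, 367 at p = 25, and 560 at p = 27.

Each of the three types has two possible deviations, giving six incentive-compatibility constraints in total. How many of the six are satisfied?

4

Weak-case (own payoff 60): to p=25 gives 367 − 44×25 = -733 → no gain ✓; to p=27 gives 560 − 44×27 = -628 → no gain ✓.
Moderate-case (own payoff 367 − 30×25 = -383): to p=0 gives 60 → profitable ✗; to p=27 gives 560 − 30×27 = -250 → profitable ✗.
Strong-case (own payoff 560 − 4×27 = 452): to p=0 gives 60 → no gain ✓; to p=25 gives 367 − 4×25 = 267 → no gain ✓.
4 of the 6 constraints hold; not an equilibrium.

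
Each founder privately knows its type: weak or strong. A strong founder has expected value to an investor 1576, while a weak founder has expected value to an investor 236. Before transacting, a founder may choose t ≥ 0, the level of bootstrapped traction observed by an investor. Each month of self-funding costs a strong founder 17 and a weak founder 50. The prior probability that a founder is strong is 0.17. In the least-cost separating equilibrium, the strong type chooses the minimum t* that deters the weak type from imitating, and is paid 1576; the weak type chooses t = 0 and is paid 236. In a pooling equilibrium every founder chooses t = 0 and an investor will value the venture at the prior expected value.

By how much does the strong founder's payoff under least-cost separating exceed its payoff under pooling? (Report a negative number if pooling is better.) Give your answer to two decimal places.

Least-cost separating signal: t* solves 236 = 1576 − 50·t*, so t* = (1576 − 236)/50 = 26.8.
Strong type's separating payoff: 1576 − 17 × t* = 1576 − 17 × (1576 − 236)/50 = 1576 − 22780/50 = 1120.4.
Pooling payoff: 0.17 × 1576 + 0.83 × 236 = 463.8.
Difference: 1120.4 − 463.8 = 656.60.
The strong type prefers to separate.

656.60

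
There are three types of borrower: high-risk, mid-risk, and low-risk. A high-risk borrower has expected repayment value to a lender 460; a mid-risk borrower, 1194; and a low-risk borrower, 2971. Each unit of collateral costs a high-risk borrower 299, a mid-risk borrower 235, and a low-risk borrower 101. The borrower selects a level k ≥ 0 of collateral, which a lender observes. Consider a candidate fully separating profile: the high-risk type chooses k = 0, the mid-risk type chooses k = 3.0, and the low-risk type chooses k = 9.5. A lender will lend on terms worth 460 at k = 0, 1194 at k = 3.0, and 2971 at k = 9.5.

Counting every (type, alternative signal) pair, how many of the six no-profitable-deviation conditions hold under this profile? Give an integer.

5

Low-risk (own payoff 2971 − 101×9.5 = 2011.5): to k=0 gives 460 → no gain ✓; to k=3.0 gives 1194 − 101×3.0 = 891 → no gain ✓.
High-risk (own payoff 460): to k=3.0 gives 1194 − 299×3.0 = 297 → no gain ✓; to k=9.5 gives 2971 − 299×9.5 = 130.5 → no gain ✓.
Mid-risk (own payoff 1194 − 235×3.0 = 489): to k=0 gives 460 → no gain ✓; to k=9.5 gives 2971 − 235×9.5 = 738.5 → profitable ✗.
5 of the 6 constraints hold; not an equilibrium.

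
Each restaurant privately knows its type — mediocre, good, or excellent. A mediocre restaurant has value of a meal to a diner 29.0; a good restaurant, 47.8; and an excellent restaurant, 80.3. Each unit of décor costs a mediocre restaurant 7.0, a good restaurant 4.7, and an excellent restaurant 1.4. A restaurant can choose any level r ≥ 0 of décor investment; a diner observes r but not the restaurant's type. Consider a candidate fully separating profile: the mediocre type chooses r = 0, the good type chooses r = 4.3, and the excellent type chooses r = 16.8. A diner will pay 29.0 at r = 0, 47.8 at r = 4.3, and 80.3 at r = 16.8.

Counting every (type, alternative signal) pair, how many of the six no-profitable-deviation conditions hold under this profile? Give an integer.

5

Excellent (own payoff 80.3 − 1.4×16.8 = 56.78): to r=0 gives 29.0 → no gain ✓; to r=4.3 gives 47.8 − 1.4×4.3 = 41.78 → no gain ✓.
Mediocre (own payoff 29.0): to r=4.3 gives 47.8 − 7.0×4.3 = 17.7 → no gain ✓; to r=16.8 gives 80.3 − 7.0×16.8 = -37.3 → no gain ✓.
Good (own payoff 47.8 − 4.7×4.3 = 27.59): to r=0 gives 29.0 → profitable ✗; to r=16.8 gives 80.3 − 4.7×16.8 = 1.34 → no gain ✓.
5 of the 6 constraints hold; not an equilibrium.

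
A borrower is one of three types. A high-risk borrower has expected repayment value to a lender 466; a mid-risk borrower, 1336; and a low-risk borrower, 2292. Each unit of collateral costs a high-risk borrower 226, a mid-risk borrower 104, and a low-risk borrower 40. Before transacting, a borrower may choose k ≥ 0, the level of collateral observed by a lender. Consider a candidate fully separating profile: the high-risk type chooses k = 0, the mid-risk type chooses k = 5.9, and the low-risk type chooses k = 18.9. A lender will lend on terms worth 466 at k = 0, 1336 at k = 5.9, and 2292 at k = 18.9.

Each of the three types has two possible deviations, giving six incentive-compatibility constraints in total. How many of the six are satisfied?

Mid-risk (own payoff 1336 − 104×5.9 = 722.4): to k=0 gives 466 → no gain ✓; to k=18.9 gives 2292 − 104×18.9 = 326.4 → no gain ✓.
High-risk (own payoff 466): to k=5.9 gives 1336 − 226×5.9 = 2.6 → no gain ✓; to k=18.9 gives 2292 − 226×18.9 = -1979.4 → no gain ✓.
Low-risk (own payoff 2292 − 40×18.9 = 1536): to k=0 gives 466 → no gain ✓; to k=5.9 gives 1336 − 40×5.9 = 1100 → no gain ✓.
6 of the 6 constraints hold; this profile is a separating equilibrium.

6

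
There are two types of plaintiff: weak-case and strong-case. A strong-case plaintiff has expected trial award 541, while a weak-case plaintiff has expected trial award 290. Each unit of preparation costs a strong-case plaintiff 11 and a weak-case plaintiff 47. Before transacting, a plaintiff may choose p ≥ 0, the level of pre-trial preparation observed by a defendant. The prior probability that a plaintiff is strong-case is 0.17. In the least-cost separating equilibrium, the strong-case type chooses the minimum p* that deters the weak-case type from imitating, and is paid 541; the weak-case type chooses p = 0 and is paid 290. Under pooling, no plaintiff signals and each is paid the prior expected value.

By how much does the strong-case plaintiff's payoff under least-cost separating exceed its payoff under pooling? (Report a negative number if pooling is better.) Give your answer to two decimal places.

Least-cost separating signal: p* solves 290 = 541 − 47·p*, so p* = (541 − 290)/47 ≈ 5.3404.
Strong-case type's separating payoff: 541 − 11 × p* = 541 − 11 × (541 − 290)/47 = 541 − 2761/47 ≈ 482.2553.
Pooling payoff: 0.17 × 541 + 0.83 × 290 = 332.67.
Difference: 482.2553 − 332.67 = 149.5853, i.e. 149.59 to two decimal places.
The strong-case type prefers to separate.

149.59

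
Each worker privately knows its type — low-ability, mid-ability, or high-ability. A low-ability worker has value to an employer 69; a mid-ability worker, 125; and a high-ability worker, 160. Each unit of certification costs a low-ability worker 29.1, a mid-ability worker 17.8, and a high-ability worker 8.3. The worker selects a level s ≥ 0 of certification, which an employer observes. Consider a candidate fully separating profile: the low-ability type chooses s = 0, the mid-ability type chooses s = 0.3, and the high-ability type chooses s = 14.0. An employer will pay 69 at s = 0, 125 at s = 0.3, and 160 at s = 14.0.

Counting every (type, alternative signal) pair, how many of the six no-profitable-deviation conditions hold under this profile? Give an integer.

High-ability (own payoff 160 − 8.3×14.0 = 43.8): to s=0 gives 69 → profitable ✗; to s=0.3 gives 125 − 8.3×0.3 = 122.51 → profitable ✗.
Low-ability (own payoff 69): to s=0.3 gives 125 − 29.1×0.3 = 116.27 → profitable ✗; to s=14.0 gives 160 − 29.1×14.0 = -247.4 → no gain ✓.
Mid-ability (own payoff 125 − 17.8×0.3 = 119.66): to s=0 gives 69 → no gain ✓; to s=14.0 gives 160 − 17.8×14.0 = -89.2 → no gain ✓.
3 of the 6 constraints hold; not an equilibrium.

3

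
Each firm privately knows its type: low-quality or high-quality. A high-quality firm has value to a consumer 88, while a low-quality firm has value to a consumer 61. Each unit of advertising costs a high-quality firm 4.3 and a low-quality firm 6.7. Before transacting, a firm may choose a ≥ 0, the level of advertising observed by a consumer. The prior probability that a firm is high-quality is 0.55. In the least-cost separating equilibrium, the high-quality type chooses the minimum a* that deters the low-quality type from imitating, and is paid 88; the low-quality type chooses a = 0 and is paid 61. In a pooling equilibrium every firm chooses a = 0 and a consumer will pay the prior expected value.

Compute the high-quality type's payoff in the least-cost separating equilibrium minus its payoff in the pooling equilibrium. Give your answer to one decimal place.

-5.2

Least-cost separating signal: a* solves 61 = 88 − 6.7·a*, so a* = (88 − 61)/6.7 ≈ 4.0299.
High-quality type's separating payoff: 88 − 4.3 × a* = 88 − 4.3 × (88 − 61)/6.7 = 88 − 116.1/6.7 ≈ 70.672.
Pooling payoff: 0.55 × 88 + 0.45 × 61 = 75.85.
Difference: 70.672 − 75.85 = -5.178, i.e. -5.2 to one decimal place.
The high-quality type would prefer the pooling outcome.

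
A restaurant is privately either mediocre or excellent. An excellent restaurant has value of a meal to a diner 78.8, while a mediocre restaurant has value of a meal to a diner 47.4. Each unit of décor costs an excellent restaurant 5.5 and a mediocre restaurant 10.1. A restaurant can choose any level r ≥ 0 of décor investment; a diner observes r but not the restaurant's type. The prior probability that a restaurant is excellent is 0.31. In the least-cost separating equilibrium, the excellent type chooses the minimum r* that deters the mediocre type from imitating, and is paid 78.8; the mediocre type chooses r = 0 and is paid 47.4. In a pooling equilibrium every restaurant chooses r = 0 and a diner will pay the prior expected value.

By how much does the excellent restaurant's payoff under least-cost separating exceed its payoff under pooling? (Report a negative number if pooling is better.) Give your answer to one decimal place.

Least-cost separating signal: r* solves 47.4 = 78.8 − 10.1·r*, so r* = (78.8 − 47.4)/10.1 ≈ 3.1089.
Excellent type's separating payoff: 78.8 − 5.5 × r* = 78.8 − 5.5 × (78.8 − 47.4)/10.1 = 78.8 − 172.7/10.1 ≈ 61.701.
Pooling payoff: 0.31 × 78.8 + 0.69 × 47.4 = 57.134.
Difference: 61.701 − 57.134 = 4.567, i.e. 4.6 to one decimal place.
The excellent type prefers to separate.

4.6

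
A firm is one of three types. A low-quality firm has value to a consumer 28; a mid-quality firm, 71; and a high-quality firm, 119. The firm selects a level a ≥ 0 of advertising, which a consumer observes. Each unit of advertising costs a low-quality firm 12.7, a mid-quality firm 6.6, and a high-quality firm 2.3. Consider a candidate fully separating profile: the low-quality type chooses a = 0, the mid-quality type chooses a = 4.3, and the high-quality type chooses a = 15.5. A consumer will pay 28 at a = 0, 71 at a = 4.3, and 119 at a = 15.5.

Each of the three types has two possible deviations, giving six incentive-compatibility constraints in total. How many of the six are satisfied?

Mid-quality (own payoff 71 − 6.6×4.3 = 42.62): to a=0 gives 28 → no gain ✓; to a=15.5 gives 119 − 6.6×15.5 = 16.7 → no gain ✓.
High-quality (own payoff 119 − 2.3×15.5 = 83.35): to a=0 gives 28 → no gain ✓; to a=4.3 gives 71 − 2.3×4.3 = 61.11 → no gain ✓.
Low-quality (own payoff 28): to a=4.3 gives 71 − 12.7×4.3 = 16.39 → no gain ✓; to a=15.5 gives 119 − 12.7×15.5 = -77.85 → no gain ✓.
6 of the 6 constraints hold; this profile is a separating equilibrium.

6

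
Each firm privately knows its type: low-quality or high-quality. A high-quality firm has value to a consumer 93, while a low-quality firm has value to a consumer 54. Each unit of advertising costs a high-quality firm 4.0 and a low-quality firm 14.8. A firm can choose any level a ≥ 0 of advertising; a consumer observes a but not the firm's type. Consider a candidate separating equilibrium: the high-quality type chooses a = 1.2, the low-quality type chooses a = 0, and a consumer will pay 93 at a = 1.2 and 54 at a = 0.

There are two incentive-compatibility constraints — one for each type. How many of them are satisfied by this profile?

1

Low-quality type: stay at 0 → 54; mimic → 93 − 14.8 × 1.2 = 75.24. IC fails (54 < 75.24).
High-quality type: signal → 93 − 4.0 × 1.2 = 88.2; deviate to 0 → 54. IC holds (88.2 ≥ 54).
1 of 2 constraints hold, so this profile is not an equilibrium.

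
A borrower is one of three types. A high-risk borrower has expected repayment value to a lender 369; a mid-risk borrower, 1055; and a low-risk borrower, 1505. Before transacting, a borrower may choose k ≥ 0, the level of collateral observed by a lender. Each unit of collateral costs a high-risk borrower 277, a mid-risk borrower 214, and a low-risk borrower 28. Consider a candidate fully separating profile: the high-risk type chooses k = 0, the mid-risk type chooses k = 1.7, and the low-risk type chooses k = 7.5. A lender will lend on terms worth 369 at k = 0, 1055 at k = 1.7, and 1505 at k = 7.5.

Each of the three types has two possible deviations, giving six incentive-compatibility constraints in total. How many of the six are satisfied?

5

Low-risk (own payoff 1505 − 28×7.5 = 1295): to k=0 gives 369 → no gain ✓; to k=1.7 gives 1055 − 28×1.7 = 1007.4 → no gain ✓.
High-risk (own payoff 369): to k=1.7 gives 1055 − 277×1.7 = 584.1 → profitable ✗; to k=7.5 gives 1505 − 277×7.5 = -572.5 → no gain ✓.
Mid-risk (own payoff 1055 − 214×1.7 = 691.2): to k=0 gives 369 → no gain ✓; to k=7.5 gives 1505 − 214×7.5 = -100 → no gain ✓.
5 of the 6 constraints hold; not an equilibrium.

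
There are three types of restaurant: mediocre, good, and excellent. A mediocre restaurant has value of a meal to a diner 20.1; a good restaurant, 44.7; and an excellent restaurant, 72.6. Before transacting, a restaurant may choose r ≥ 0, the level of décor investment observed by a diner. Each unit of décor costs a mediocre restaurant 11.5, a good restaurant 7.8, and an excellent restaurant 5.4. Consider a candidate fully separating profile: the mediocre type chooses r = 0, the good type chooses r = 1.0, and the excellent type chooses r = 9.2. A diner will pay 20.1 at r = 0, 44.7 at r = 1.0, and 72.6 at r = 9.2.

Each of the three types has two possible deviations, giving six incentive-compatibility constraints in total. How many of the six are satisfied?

Mediocre (own payoff 20.1): to r=1.0 gives 44.7 − 11.5×1.0 = 33.2 → profitable ✗; to r=9.2 gives 72.6 − 11.5×9.2 = -33.2 → no gain ✓.
Good (own payoff 44.7 − 7.8×1.0 = 36.9): to r=0 gives 20.1 → no gain ✓; to r=9.2 gives 72.6 − 7.8×9.2 = 0.84 → no gain ✓.
Excellent (own payoff 72.6 − 5.4×9.2 = 22.92): to r=0 gives 20.1 → no gain ✓; to r=1.0 gives 44.7 − 5.4×1.0 = 39.3 → profitable ✗.
4 of the 6 constraints hold; not an equilibrium.

4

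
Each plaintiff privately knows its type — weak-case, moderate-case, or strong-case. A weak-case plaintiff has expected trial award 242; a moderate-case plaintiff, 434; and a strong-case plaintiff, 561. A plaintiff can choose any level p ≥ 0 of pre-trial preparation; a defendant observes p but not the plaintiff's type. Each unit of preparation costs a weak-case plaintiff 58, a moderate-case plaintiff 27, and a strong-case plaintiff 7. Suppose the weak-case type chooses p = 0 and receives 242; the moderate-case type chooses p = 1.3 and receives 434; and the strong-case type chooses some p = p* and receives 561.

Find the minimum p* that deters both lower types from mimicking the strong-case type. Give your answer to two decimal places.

6.00

Moderate-case type (on-path payoff 434 − 27×1.3 = 398.9) won't mimic when 398.9 ≥ 561 − 27·p*, i.e. p* ≥ 6.00.
Weak-case type (on-path payoff 242) won't mimic when 242 ≥ 561 − 58·p*, i.e. p* ≥ 5.50.
Both must hold, so p* = max(5.50, 6.00) = 6.00. The moderate-case type's constraint binds.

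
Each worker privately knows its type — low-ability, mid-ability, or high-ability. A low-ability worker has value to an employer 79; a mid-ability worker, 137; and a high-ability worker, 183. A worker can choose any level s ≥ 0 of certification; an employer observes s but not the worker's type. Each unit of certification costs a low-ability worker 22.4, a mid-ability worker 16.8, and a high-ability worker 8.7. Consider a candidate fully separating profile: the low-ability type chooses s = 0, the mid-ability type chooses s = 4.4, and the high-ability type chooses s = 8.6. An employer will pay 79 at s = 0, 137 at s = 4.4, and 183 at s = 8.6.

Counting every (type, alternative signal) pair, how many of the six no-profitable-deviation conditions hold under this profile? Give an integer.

Mid-ability (own payoff 137 − 16.8×4.4 = 63.08): to s=0 gives 79 → profitable ✗; to s=8.6 gives 183 − 16.8×8.6 = 38.52 → no gain ✓.
High-ability (own payoff 183 − 8.7×8.6 = 108.18): to s=0 gives 79 → no gain ✓; to s=4.4 gives 137 − 8.7×4.4 = 98.72 → no gain ✓.
Low-ability (own payoff 79): to s=4.4 gives 137 − 22.4×4.4 = 38.44 → no gain ✓; to s=8.6 gives 183 − 22.4×8.6 = -9.64 → no gain ✓.
5 of the 6 constraints hold; not an equilibrium.

5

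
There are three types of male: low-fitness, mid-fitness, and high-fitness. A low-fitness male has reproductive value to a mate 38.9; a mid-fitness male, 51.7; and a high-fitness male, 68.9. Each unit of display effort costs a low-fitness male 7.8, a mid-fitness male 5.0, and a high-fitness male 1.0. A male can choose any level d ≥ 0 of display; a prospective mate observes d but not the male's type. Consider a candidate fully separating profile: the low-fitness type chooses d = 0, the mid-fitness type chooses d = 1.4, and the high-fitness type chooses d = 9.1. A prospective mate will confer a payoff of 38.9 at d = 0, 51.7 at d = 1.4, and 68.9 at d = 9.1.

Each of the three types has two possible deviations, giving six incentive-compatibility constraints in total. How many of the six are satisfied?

Mid-fitness (own payoff 51.7 − 5.0×1.4 = 44.7): to d=0 gives 38.9 → no gain ✓; to d=9.1 gives 68.9 − 5.0×9.1 = 23.4 → no gain ✓.
Low-fitness (own payoff 38.9): to d=1.4 gives 51.7 − 7.8×1.4 = 40.78 → profitable ✗; to d=9.1 gives 68.9 − 7.8×9.1 = -2.08 → no gain ✓.
High-fitness (own payoff 68.9 − 1.0×9.1 = 59.8): to d=0 gives 38.9 → no gain ✓; to d=1.4 gives 51.7 − 1.0×1.4 = 50.3 → no gain ✓.
5 of the 6 constraints hold; not an equilibrium.

5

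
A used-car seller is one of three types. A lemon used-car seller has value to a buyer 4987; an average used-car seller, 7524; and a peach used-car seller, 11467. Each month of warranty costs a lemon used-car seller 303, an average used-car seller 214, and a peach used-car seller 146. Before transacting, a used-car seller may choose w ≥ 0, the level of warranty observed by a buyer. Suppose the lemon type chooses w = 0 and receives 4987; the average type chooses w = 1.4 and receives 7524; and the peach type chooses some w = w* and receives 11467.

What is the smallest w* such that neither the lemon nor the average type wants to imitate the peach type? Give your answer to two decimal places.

21.39

Average type (on-path payoff 7524 − 214×1.4 = 7224.4) won't mimic when 7224.4 ≥ 11467 − 214·w*, i.e. w* ≥ 19.83.
Lemon type (on-path payoff 4987) won't mimic when 4987 ≥ 11467 − 303·w*, i.e. w* ≥ 21.39.
Both must hold, so w* = max(21.39, 19.83) = 21.39. The lemon type's constraint binds.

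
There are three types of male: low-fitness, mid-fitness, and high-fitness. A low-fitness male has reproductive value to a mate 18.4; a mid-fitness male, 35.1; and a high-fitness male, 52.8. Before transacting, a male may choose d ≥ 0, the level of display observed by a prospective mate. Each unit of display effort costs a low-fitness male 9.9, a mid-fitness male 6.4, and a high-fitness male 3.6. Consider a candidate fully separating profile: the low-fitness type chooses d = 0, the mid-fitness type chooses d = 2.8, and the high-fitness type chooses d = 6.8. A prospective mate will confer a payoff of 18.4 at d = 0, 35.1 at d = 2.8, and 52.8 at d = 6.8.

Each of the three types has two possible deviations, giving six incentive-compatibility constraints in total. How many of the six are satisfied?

5

High-fitness (own payoff 52.8 − 3.6×6.8 = 28.32): to d=0 gives 18.4 → no gain ✓; to d=2.8 gives 35.1 − 3.6×2.8 = 25.02 → no gain ✓.
Low-fitness (own payoff 18.4): to d=2.8 gives 35.1 − 9.9×2.8 = 7.38 → no gain ✓; to d=6.8 gives 52.8 − 9.9×6.8 = -14.52 → no gain ✓.
Mid-fitness (own payoff 35.1 − 6.4×2.8 = 17.18): to d=0 gives 18.4 → profitable ✗; to d=6.8 gives 52.8 − 6.4×6.8 = 9.28 → no gain ✓.
5 of the 6 constraints hold; not an equilibrium.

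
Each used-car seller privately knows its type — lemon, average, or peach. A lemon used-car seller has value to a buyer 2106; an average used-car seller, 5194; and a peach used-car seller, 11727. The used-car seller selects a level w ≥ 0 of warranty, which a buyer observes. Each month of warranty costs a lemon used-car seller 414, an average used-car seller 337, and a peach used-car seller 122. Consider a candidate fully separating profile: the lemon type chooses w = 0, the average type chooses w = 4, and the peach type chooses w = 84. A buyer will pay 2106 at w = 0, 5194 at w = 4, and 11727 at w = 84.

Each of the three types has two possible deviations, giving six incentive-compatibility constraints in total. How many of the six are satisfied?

3

Average (own payoff 5194 − 337×4 = 3846): to w=0 gives 2106 → no gain ✓; to w=84 gives 11727 − 337×84 = -16581 → no gain ✓.
Lemon (own payoff 2106): to w=4 gives 5194 − 414×4 = 3538 → profitable ✗; to w=84 gives 11727 − 414×84 = -23049 → no gain ✓.
Peach (own payoff 11727 − 122×84 = 1479): to w=0 gives 2106 → profitable ✗; to w=4 gives 5194 − 122×4 = 4706 → profitable ✗.
3 of the 6 constraints hold; not an equilibrium.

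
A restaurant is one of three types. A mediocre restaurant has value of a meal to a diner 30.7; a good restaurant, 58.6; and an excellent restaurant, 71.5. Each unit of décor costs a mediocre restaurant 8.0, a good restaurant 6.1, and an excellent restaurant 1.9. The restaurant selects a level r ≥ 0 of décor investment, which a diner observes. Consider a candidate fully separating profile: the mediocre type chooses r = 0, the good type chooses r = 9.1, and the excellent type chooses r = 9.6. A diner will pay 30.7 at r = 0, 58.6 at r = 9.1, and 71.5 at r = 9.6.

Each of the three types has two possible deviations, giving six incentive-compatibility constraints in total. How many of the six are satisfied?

Good (own payoff 58.6 − 6.1×9.1 = 3.09): to r=0 gives 30.7 → profitable ✗; to r=9.6 gives 71.5 − 6.1×9.6 = 12.94 → profitable ✗.
Mediocre (own payoff 30.7): to r=9.1 gives 58.6 − 8.0×9.1 = -14.2 → no gain ✓; to r=9.6 gives 71.5 − 8.0×9.6 = -5.3 → no gain ✓.
Excellent (own payoff 71.5 − 1.9×9.6 = 53.26): to r=0 gives 30.7 → no gain ✓; to r=9.1 gives 58.6 − 1.9×9.1 = 41.31 → no gain ✓.
4 of the 6 constraints hold; not an equilibrium.

4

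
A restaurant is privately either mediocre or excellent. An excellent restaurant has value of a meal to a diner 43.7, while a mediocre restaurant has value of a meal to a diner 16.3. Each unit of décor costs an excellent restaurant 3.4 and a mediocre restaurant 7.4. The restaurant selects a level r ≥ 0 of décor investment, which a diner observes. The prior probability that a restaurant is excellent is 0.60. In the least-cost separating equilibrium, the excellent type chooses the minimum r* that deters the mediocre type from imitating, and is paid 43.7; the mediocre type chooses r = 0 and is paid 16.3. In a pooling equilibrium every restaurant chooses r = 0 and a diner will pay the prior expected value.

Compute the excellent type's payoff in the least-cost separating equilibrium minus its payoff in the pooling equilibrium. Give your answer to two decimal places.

-1.63

Least-cost separating signal: r* solves 16.3 = 43.7 − 7.4·r*, so r* = (43.7 − 16.3)/7.4 ≈ 3.7027.
Excellent type's separating payoff: 43.7 − 3.4 × r* = 43.7 − 3.4 × (43.7 − 16.3)/7.4 = 43.7 − 93.16/7.4 ≈ 31.1108.
Pooling payoff: 0.60 × 43.7 + 0.40 × 16.3 = 32.74.
Difference: 31.1108 − 32.74 = -1.6292, i.e. -1.63 to two decimal places.
The excellent type would prefer the pooling outcome.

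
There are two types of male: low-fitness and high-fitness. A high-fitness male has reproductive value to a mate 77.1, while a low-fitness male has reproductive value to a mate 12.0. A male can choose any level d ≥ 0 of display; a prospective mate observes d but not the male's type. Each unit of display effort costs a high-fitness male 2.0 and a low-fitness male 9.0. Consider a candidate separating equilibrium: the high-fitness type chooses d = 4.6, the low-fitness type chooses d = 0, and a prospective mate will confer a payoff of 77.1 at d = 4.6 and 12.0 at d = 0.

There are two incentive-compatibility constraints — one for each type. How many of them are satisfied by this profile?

1

High-fitness type: signal → 77.1 − 2.0 × 4.6 = 67.9; deviate to 0 → 12.0. IC holds (67.9 ≥ 12.0).
Low-fitness type: stay at 0 → 12.0; mimic → 77.1 − 9.0 × 4.6 = 35.7. IC fails (12.0 < 35.7).
1 of 2 constraints hold, so this profile is not an equilibrium.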